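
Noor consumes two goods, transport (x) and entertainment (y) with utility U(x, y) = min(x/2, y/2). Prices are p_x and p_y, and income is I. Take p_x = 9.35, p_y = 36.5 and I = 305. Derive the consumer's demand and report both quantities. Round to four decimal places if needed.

Leontief preferences: the optimum is at the kink where x/2 = y/2, i.e. y = x.
Budget: p_x·x + p_y·x = I, so (2·p_x + 2·p_y)·x = 2·I.
Demand: x*(p_x,p_y,I) = 2·I/(2·p_x + 2·p_y), y* = 2·I/(2·p_x + 2·p_y).
Here 2·9.35 + 2·36.5 = 91.7, giving x* = 6.6521 and y* = 6.6521.

x* = 6.6521, y* = 6.6521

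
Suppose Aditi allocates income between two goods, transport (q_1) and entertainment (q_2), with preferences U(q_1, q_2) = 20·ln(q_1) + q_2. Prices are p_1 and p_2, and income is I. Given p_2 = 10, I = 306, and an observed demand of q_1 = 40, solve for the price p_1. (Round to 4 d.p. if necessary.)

p_1 = 5

Set MRS = p_1/p_2: (20/q_1)/1 = p_1/p_2.
So q_1*(p_1,p_2) = 20·p_2/p_1, independent of income; and q_2* = (I − 20·p_2)/p_2.
Set q_1* = 40 in the demand function and solve for p_1: p_1 = 5.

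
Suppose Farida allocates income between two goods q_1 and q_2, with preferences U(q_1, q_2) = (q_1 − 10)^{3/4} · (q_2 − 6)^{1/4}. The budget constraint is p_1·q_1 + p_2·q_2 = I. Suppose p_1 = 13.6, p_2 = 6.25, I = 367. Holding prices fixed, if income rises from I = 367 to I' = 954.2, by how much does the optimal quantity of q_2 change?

MRS = 3·(q_2−6)/(q_1−10). Tangency with p_1/p_2 gives q_2−6 = (1/3)·(p_1/p_2)·(q_1−10).
After buying the subsistence bundle (10, 6), a share 0.75 of the remaining income goes to q_1: q_1* = 10 + 0.75·(I − 10p_1 − 6p_2)/p_1.
Discretionary income = 367 − 10·13.6 − 6·6.25 = 193.5; q_2* = 6 + 0.25·193.5/6.25 = 13.74.
At I' = 954.2: q_2* = 37.228. Change: 37.228 − 13.74 = 23.488.

Δq_2* = 23.488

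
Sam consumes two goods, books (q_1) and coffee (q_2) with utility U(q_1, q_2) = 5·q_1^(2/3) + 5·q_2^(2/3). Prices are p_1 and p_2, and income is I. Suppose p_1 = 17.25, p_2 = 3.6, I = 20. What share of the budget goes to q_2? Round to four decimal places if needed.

MRS = MU_q_1/MU_q_2 = (q_2/q_1)^(1/3). Set equal to p_1/p_2.
Hence q_2/q_1 = (p_1/p_2)^(1/(1/3)), i.e. raised to the 3 power.
With the ratio pinned down, the budget gives q_1* = I/(p_1 + p_2·(q_2/q_1)) and q_2* = (q_2/q_1)·q_1*.
Numerically q_2/q_1 = 110.016999, so q_1* = 20/(17.25 + 3.6·110.016999) = 0.0484 and q_2* = 110.016999·0.0484 = 5.3237.
Expenditure on q_2: 3.6·5.3237 = 19.1653; share = 0.9583.

share on q_2 = 0.9583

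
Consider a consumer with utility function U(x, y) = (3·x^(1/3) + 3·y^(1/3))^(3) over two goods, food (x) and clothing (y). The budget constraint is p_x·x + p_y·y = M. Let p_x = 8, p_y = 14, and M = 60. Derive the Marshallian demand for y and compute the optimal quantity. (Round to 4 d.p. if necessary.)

MU_x ∝ 3·x^(-2/3), MU_y ∝ 3·y^(-2/3), so MRS = (y/x)^(2/3) = p_x/p_y.
Hence y/x = (p_x/p_y)^(1/(2/3)), i.e. raised to the 1.5 power.
Substitute y = (y/x)·x into the budget: x* = M/(p_x + p_y·(y/x)).
Numerically y/x = 0.431959, so x* = 60/(8 + 14·0.431959) = 4.2712 and y* = 0.431959·4.2712 = 1.845.

y* = 1.845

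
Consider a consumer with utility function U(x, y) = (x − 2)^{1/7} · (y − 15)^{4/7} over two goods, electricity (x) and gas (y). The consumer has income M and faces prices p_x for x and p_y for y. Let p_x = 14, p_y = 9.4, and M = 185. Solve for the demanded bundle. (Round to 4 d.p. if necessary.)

This is Cobb-Douglas in (x−2, y−15): tangency gives 1/7·p_y·(y−15) = 4/7·p_x·(x−2).
After buying the subsistence bundle (2, 15), a share 0.2 of the remaining income goes to x: x* = 2 + 0.2·(M − 2p_x − 15p_y)/p_x.
Discretionary income = 185 − 2·14 − 15·9.4 = 16; x* = 2 + 0.2·16/14 = 2.2286; y* = 15 + 0.8·16/9.4 = 16.3617.

x* = 2.2286, y* = 16.3617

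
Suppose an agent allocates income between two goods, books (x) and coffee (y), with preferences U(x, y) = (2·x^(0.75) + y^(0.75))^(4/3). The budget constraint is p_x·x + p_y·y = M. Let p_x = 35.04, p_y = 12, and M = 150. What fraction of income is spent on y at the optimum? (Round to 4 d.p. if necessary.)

share on y = 0.6088

MRS = MU_x/MU_y = 2·(y/x)^(0.25). Set equal to p_x/p_y.
Solve for the ratio: y/x = [(1/2)·p_x/p_y]^(4).
Substitute y = (y/x)·x into the budget: x* = M/(p_x + p_y·(y/x)).
Numerically y/x = 4.543719, so x* = 150/(35.04 + 12·4.543719) = 1.6748 and y* = 4.543719·1.6748 = 7.6097.
Expenditure on y: 12·7.6097 = 91.3161; share = 0.6088.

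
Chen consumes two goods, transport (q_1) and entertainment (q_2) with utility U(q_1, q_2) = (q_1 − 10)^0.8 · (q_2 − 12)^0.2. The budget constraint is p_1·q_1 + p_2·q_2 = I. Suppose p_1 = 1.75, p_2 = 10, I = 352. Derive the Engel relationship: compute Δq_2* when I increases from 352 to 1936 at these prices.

Δq_2* = 31.68

Discretionary income = 352 − 10·1.75 − 12·10 = 214.5; q_2* = 12 + 0.2·214.5/10 = 16.29.
At I' = 1936: q_2* = 47.97. Change: 47.97 − 16.29 = 31.68.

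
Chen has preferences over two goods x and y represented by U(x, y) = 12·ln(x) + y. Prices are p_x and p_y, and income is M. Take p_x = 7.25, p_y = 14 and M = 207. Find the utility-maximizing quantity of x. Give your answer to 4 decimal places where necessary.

MU_x = 12/x, MU_y = 1. Tangency: 12/x = p_x/p_y.
So x*(p_x,p_y) = 12·p_y/p_x, independent of income; and y* = (M − 12·p_y)/p_y.
At the given prices: x* = 12·14/7.25 = 23.1724.

x* = 23.1724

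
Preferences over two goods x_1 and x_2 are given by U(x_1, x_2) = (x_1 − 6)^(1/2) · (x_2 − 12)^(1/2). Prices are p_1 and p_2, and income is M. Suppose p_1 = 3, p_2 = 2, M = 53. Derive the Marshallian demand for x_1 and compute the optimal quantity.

x_1* = 7.8333

MRS = (x_2−12)/(x_1−6). Tangency with p_1/p_2 gives x_2−12 = (p_1/p_2)·(x_1−6).
After buying the subsistence bundle (6, 12), a share 0.5 of the remaining income goes to x_1: x_1* = 6 + 0.5·(M − 6p_1 − 12p_2)/p_1.
Discretionary income = 53 − 6·3 − 12·2 = 11; x_1* = 6 + 0.5·11/3 = 7.8333.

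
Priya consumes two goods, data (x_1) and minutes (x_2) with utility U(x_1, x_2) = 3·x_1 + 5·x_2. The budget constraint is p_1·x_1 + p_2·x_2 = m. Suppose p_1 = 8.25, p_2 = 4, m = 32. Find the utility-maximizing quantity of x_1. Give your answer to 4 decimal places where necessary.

x_1* = 0

Numerically: x_1* = 0, x_2* = 8.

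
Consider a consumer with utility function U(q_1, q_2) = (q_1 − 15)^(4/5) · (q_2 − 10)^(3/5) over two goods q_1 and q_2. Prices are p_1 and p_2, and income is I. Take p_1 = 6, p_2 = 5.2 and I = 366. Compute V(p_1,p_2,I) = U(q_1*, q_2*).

V = 66.5285

This is Cobb-Douglas in (q_1−15, q_2−10): tangency gives 0.8·p_2·(q_2−10) = 0.6·p_1·(q_1−15).
Substituting into the budget: q_1* = 15 + 4/7·(I − 15·p_1 − 10·p_2)/p_1, and q_2* = 10 + 3/7·(…)/p_2.
Discretionary income = 366 − 15·6 − 10·5.2 = 224; q_1* = 15 + 4/7·224/6 = 36.3333; q_2* = 10 + 3/7·224/5.2 = 28.4615.
Utility at the optimum: U(36.3333, 28.4615) = 66.5285.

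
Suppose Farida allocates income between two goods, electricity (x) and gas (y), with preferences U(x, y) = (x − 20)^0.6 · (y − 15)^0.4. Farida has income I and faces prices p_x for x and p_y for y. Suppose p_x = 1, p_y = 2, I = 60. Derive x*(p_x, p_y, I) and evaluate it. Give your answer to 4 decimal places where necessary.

x* = 26

MRS = (3/2)·(y−15)/(x−20). Tangency with p_x/p_y gives y−15 = (2/3)·(p_x/p_y)·(x−20).
Substituting into the budget: x* = 20 + 0.6·(I − 20·p_x − 15·p_y)/p_x, and y* = 15 + 0.4·(…)/p_y.
Discretionary income = 60 − 20·1 − 15·2 = 10; x* = 20 + 0.6·10/1 = 26.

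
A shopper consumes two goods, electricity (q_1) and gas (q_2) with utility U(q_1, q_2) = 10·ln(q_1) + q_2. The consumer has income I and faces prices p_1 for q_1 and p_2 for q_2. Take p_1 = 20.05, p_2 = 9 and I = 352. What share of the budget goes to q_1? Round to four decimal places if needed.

Set MRS = p_1/p_2: (10/q_1)/1 = p_1/p_2.
So q_1*(p_1,p_2) = 10·p_2/p_1, independent of income; and q_2* = (I − 10·p_2)/p_2.
At the given prices: q_1* = 10·9/20.05 = 4.4888, and q_2* = 29.1111.
Expenditure on q_1: 20.05·4.4888 = 90; share = 0.2557.

share on q_1 = 0.2557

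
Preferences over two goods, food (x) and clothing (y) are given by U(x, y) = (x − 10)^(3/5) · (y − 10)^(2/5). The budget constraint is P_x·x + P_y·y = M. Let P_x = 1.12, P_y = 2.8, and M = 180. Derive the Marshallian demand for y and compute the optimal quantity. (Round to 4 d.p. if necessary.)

y* = 30.1143

MRS = (3/2)·(y−10)/(x−10). Tangency with P_x/P_y gives y−10 = (2/3)·(P_x/P_y)·(x−10).
After buying the subsistence bundle (10, 10), a share 0.6 of the remaining income goes to x: x* = 10 + 0.6·(M − 10P_x − 10P_y)/P_x.
Discretionary income = 180 − 10·1.12 − 10·2.8 = 140.8; y* = 10 + 0.4·140.8/2.8 = 30.1143.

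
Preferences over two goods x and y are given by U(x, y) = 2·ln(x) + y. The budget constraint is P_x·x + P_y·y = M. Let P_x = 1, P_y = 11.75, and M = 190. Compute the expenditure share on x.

MU_x = 2/x, MU_y = 1. Tangency: 2/x = P_x/P_y.
So x*(P_x,P_y) = 2·P_y/P_x, independent of income; and y* = (M − 2·P_y)/P_y.
At the given prices: x* = 2·11.75/1 = 23.5, and y* = 14.1702.
Expenditure on x: 1·23.5 = 23.5; share = 0.1237.

share on x = 0.1237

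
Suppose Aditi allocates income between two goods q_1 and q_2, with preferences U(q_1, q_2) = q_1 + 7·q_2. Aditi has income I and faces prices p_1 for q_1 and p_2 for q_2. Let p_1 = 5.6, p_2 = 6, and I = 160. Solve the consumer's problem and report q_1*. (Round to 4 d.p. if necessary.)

Linear utility — the consumer picks whichever good has higher MU/price: 1/5.6 = 0.1786 vs 7/6 = 1.1667.
q_2 gives more utility per dollar, so spend all income on q_2: q_2* = I/p_2, q_1* = 0.
Numerically: q_1* = 0, q_2* = 26.6667.

q_1* = 0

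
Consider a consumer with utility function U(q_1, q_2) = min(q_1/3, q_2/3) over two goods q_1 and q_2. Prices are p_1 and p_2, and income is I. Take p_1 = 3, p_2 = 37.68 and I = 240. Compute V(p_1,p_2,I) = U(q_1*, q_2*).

With perfect complements, no substitution: consume in ratio q_1:q_2 = 3:3.
Budget: p_1·q_1 + p_2·q_1 = I, so (3·p_1 + 3·p_2)·q_1 = 3·I.
Demand: q_1*(p_1,p_2,I) = 3·I/(3·p_1 + 3·p_2), q_2* = 3·I/(3·p_1 + 3·p_2).
Here 3·3 + 3·37.68 = 122.04, giving q_1* = 5.8997 and q_2* = 5.8997.
Utility at the optimum: U(5.8997, 5.8997) = 1.9666.

V = 1.9666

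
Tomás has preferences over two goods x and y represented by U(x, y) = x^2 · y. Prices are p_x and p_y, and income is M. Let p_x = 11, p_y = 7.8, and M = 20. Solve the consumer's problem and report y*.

y* = 0.8547

The MRS is 2·y/x. Set MRS = p_x/p_y.
Rearranging, p_y·y = (1/2)·p_x·x. Substituting into the budget gives p_x·x·(1 + (1/2)) = M.
Demand: x*(p_x,p_y,M) = 2/3·M/p_x and y* = 1/3·M/p_y.
At p_x=11, p_y=7.8, M=20: y* = 1/3·20/7.8 = 0.8547.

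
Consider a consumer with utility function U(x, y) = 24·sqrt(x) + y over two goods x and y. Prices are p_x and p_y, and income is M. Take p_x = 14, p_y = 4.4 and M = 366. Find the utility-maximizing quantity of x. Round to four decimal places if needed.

x* = 14.2237

Set MRS = p_x/p_y: 12·x^(−1/2) = p_x/p_y.
Thus x* = (12·p_y/p_x)² — independent of M — with the rest of income spent on y.
Plugging in: x* = (12·4.4/14)² = 14.2237.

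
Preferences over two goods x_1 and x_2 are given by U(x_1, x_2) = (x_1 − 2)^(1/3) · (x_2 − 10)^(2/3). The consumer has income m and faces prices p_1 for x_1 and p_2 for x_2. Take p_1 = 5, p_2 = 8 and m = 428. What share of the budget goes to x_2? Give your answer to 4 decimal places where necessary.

Let x_1' = x_1−2, x_2' = x_2−10. MRS = (1/2)·x_2'/x_1' = p_1/p_2.
After buying the subsistence bundle (2, 10), a share 1/3 of the remaining income goes to x_1: x_1* = 2 + 1/3·(m − 2p_1 − 10p_2)/p_1.
Discretionary income = 428 − 2·5 − 10·8 = 338; x_1* = 2 + 1/3·338/5 = 24.5333; x_2* = 10 + 2/3·338/8 = 38.1667.
Expenditure on x_2: 8·38.1667 = 305.3333; share = 0.7134.

share on x_2 = 0.7134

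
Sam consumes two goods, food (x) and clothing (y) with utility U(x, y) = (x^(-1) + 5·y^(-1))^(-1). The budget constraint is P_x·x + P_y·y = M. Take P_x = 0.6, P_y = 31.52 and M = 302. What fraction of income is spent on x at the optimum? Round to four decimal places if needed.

Substitute y = (y/x)·x into the budget: x* = M/(P_x + P_y·(y/x)).
Numerically y/x = 0.308509, so x* = 302/(0.6 + 31.52·0.308509) = 29.2517 and y* = 0.308509·29.2517 = 9.0244.
Expenditure on x: 0.6·29.2517 = 17.551; share = 0.0581.

share on x = 0.0581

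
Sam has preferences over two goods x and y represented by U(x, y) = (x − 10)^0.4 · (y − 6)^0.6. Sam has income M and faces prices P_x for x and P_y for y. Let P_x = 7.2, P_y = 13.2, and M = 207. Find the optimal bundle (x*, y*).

x* = 13.1, y* = 8.5364

Let x' = x−10, y' = y−6. MRS = (2/3)·y'/x' = P_x/P_y.
After buying the subsistence bundle (10, 6), a share 0.4 of the remaining income goes to x: x* = 10 + 0.4·(M − 10P_x − 6P_y)/P_x.
Discretionary income = 207 − 10·7.2 − 6·13.2 = 55.8; x* = 10 + 0.4·55.8/7.2 = 13.1; y* = 6 + 0.6·55.8/13.2 = 8.5364.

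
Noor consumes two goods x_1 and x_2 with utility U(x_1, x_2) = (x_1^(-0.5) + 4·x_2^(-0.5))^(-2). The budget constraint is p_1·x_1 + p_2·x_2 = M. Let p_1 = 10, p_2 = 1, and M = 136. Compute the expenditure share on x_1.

From the CES first-order condition, (1/4)·(x_2/x_1)^(1.5) = p_1/p_2.
Solve for the ratio: x_2/x_1 = [4·p_1/p_2]^(2/3).
Substitute x_2 = (x_2/x_1)·x_1 into the budget: x_1* = M/(p_1 + p_2·(x_2/x_1)).
Numerically x_2/x_1 = 11.696071, so x_1* = 136/(10 + 1·11.696071) = 6.2684 and x_2* = 11.696071·6.2684 = 73.3158.
Expenditure on x_1: 10·6.2684 = 62.6842; share = 0.4609.

share on x_1 = 0.4609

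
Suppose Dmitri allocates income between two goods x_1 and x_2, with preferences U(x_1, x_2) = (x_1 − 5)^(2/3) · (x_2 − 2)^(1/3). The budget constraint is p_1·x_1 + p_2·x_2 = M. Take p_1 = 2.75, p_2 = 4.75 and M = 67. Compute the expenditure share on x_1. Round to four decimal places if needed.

This is Cobb-Douglas in (x_1−5, x_2−2): tangency gives 2/3·p_2·(x_2−2) = 1/3·p_1·(x_1−5).
After buying the subsistence bundle (5, 2), a share 2/3 of the remaining income goes to x_1: x_1* = 5 + 2/3·(M − 5p_1 − 2p_2)/p_1.
Discretionary income = 67 − 5·2.75 − 2·4.75 = 43.75; x_1* = 5 + 2/3·43.75/2.75 = 15.6061; x_2* = 2 + 1/3·43.75/4.75 = 5.0702.
Expenditure on x_1: 2.75·15.6061 = 42.9167; share = 0.6405.

share on x_1 = 0.6405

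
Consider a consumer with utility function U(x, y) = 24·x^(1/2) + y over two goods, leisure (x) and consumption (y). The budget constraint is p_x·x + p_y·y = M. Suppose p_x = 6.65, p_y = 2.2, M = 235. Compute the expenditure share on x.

MU_x = 12/√x, MU_y = 1. Tangency: 12/√x = p_x/p_y.
Thus x* = (12·p_y/p_x)² — independent of M — with the rest of income spent on y.
Plugging in: x* = (12·2.2/6.65)² = 15.7603, y* = 59.1791.
Expenditure on x: 6.65·15.7603 = 104.806; share = 0.446.

share on x = 0.446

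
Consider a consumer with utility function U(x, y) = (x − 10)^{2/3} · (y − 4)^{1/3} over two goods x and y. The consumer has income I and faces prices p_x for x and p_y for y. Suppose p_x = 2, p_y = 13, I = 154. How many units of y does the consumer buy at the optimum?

Discretionary income = 154 − 10·2 − 4·13 = 82; y* = 4 + 1/3·82/13 = 6.1026.

y* = 6.1026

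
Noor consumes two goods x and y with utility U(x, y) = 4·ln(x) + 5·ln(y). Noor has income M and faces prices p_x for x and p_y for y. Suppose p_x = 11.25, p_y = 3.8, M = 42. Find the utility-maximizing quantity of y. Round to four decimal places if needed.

y* = 6.1404

Tangency: MRS = (4/5)·y/x = p_x/p_y.
So 4·p_y·y = 5·p_x·x; combined with the budget, a share 4/9 of income goes to x.
Demand: x*(p_x,p_y,M) = 4/9·M/p_x and y* = 5/9·M/p_y.
At p_x=11.25, p_y=3.8, M=42: y* = 5/9·42/3.8 = 6.1404.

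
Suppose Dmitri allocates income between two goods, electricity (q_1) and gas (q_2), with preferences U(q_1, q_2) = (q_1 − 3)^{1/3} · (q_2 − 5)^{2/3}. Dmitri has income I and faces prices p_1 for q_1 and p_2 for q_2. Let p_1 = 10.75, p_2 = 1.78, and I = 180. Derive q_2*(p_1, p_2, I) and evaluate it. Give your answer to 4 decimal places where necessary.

q_2* = 57.0037

After buying the subsistence bundle (3, 5), a share 1/3 of the remaining income goes to q_1: q_1* = 3 + 1/3·(I − 3p_1 − 5p_2)/p_1.
Discretionary income = 180 − 3·10.75 − 5·1.78 = 138.85; q_2* = 5 + 2/3·138.85/1.78 = 57.0037.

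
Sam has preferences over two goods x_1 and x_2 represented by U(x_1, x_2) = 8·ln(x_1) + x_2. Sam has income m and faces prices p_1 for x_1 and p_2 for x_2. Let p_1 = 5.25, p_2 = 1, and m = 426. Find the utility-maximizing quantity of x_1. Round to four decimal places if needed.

x_1* = 1.5238

At the given prices: x_1* = 8·1/5.25 = 1.5238.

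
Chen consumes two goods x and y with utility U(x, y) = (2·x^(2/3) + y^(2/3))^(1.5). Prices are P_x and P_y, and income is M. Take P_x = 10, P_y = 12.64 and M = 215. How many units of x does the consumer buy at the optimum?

From the CES first-order condition, 2·(y/x)^(1/3) = P_x/P_y.
Hence y/x = ((1/2)·P_x/P_y)^(1/(1/3)), i.e. raised to the 3 power.
Substitute y = (y/x)·x into the budget: x* = M/(P_x + P_y·(y/x)).
Numerically y/x = 0.061897, so x* = 215/(10 + 12.64·0.061897) = 19.9399.

x* = 19.9399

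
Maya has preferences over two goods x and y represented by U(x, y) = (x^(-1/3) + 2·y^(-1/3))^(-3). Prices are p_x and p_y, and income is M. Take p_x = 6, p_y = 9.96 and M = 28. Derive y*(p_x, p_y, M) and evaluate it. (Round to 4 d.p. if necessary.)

y* = 1.8448

From the CES first-order condition, (1/2)·(y/x)^(4/3) = p_x/p_y.
Hence y/x = (2·p_x/p_y)^(1/(4/3)), i.e. raised to the 0.75 power.
With the ratio pinned down, the budget gives x* = M/(p_x + p_y·(y/x)) and y* = (y/x)·x*.
Numerically y/x = 1.149983, so x* = 28/(6 + 9.96·1.149983) = 1.6042 and y* = 1.149983·1.6042 = 1.8448.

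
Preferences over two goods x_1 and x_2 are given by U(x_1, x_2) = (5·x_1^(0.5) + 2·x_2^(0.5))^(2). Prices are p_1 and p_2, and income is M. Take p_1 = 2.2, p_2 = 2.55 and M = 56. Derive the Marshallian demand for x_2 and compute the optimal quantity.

From the CES first-order condition, (5/2)·(x_2/x_1)^(0.5) = p_1/p_2.
Solve for the ratio: x_2/x_1 = [(2/5)·p_1/p_2]^(2).
With the ratio pinned down, the budget gives x_1* = M/(p_1 + p_2·(x_2/x_1)) and x_2* = (x_2/x_1)·x_1*.
Numerically x_2/x_1 = 0.119093, so x_1* = 56/(2.2 + 2.55·0.119093) = 22.367 and x_2* = 0.119093·22.367 = 2.6637.

x_2* = 2.6637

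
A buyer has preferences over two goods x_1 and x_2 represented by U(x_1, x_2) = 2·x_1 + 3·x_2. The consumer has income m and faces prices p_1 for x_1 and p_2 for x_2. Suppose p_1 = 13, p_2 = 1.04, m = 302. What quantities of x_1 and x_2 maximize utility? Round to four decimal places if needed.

x_1* = 0, x_2* = 290.3846

Perfect substitutes: compare marginal utility per dollar. 2/p_1 vs 3/p_2 → 0.1538 vs 2.8846.
x_2 gives more utility per dollar, so spend all income on x_2: x_2* = m/p_2, x_1* = 0.
Numerically: x_1* = 0, x_2* = 290.3846.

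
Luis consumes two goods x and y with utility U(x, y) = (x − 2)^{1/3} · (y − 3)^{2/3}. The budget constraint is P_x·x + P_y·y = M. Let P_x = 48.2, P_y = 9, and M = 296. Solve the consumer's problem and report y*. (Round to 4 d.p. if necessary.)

Let x' = x−2, y' = y−3. MRS = (1/2)·y'/x' = P_x/P_y.
After buying the subsistence bundle (2, 3), a share 1/3 of the remaining income goes to x: x* = 2 + 1/3·(M − 2P_x − 3P_y)/P_x.
Discretionary income = 296 − 2·48.2 − 3·9 = 172.6; y* = 3 + 2/3·172.6/9 = 15.7852.

y* = 15.7852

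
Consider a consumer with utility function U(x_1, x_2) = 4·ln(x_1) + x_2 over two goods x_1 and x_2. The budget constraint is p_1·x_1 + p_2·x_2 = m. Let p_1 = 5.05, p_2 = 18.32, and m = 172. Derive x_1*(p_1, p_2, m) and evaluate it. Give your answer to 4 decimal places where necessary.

MU_x_1 = 4/x_1, MU_x_2 = 1. Tangency: 4/x_1 = p_1/p_2.
So x_1*(p_1,p_2) = 4·p_2/p_1, independent of income; and x_2* = (m − 4·p_2)/p_2.
At the given prices: x_1* = 4·18.32/5.05 = 14.5109.

x_1* = 14.5109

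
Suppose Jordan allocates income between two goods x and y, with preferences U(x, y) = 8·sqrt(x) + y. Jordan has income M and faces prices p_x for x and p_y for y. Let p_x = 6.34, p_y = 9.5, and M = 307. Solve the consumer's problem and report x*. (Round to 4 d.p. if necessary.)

x* = 35.9243

Solve: √x = 4·p_y/p_x, so x*(p_x,p_y) = (4·p_y/p_x)², and y* = (M − p_x·x*)/p_y.
Plugging in: x* = (4·9.5/6.34)² = 35.9243.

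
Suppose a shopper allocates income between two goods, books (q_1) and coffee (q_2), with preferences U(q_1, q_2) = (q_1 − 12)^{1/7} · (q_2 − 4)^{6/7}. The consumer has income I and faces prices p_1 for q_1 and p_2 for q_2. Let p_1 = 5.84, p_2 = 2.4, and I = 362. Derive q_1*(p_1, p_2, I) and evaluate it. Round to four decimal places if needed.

q_1* = 18.9061

MRS = (1/6)·(q_2−4)/(q_1−12). Tangency with p_1/p_2 gives q_2−4 = 6·(p_1/p_2)·(q_1−12).
After buying the subsistence bundle (12, 4), a share 1/7 of the remaining income goes to q_1: q_1* = 12 + 1/7·(I − 12p_1 − 4p_2)/p_1.
Discretionary income = 362 − 12·5.84 − 4·2.4 = 282.32; q_1* = 12 + 1/7·282.32/5.84 = 18.9061.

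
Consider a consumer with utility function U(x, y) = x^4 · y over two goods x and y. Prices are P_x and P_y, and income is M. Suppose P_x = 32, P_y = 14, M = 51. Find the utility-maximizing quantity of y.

Demand: x*(P_x,P_y,M) = 0.8·M/P_x and y* = 0.2·M/P_y.
At P_x=32, P_y=14, M=51: y* = 0.2·51/14 = 0.7286.

y* = 0.7286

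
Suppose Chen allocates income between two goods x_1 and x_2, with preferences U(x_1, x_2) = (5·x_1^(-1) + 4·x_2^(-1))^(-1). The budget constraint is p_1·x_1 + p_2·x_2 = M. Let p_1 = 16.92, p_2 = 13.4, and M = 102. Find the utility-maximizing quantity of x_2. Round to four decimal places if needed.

x_2* = 3.3736

Substitute x_2 = (x_2/x_1)·x_1 into the budget: x_1* = M/(p_1 + p_2·(x_2/x_1)).
Numerically x_2/x_1 = 1.005062, so x_1* = 102/(16.92 + 13.4·1.005062) = 3.3566 and x_2* = 1.005062·3.3566 = 3.3736.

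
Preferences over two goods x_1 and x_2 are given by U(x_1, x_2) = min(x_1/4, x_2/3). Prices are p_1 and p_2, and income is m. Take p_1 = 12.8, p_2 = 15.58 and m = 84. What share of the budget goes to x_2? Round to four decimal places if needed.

With perfect complements, no substitution: consume in ratio x_1:x_2 = 4:3.
Budget: p_1·x_1 + p_2·(3/4)·x_1 = m, so (4·p_1 + 3·p_2)·x_1 = 4·m.
Demand: x_1*(p_1,p_2,m) = 4·m/(4·p_1 + 3·p_2), x_2* = 3·m/(4·p_1 + 3·p_2).
Here 4·12.8 + 3·15.58 = 97.94, giving x_1* = 3.4307 and x_2* = 2.573.
Expenditure on x_2: 15.58·2.573 = 40.0874; share = 0.4772.

share on x_2 = 0.4772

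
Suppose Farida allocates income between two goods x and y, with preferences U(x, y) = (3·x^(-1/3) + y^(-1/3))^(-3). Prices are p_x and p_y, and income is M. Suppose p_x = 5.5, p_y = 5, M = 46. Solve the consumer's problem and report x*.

x* = 5.8554

MU_x ∝ 3·x^(-4/3), MU_y ∝ y^(-4/3), so MRS = 3·(y/x)^(4/3) = p_x/p_y.
Solve for the ratio: y/x = [(1/3)·p_x/p_y]^(0.75).
With the ratio pinned down, the budget gives x* = M/(p_x + p_y·(y/x)) and y* = (y/x)·x*.
Numerically y/x = 0.471198, so x* = 46/(5.5 + 5·0.471198) = 5.8554.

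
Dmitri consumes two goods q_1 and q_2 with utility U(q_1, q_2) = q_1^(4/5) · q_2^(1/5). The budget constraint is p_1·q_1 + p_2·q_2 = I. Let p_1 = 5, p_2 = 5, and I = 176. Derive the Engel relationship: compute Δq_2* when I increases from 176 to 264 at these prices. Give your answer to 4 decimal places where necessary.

Tangency: MRS = 4·q_2/q_1 = p_1/p_2.
Rearranging, p_2·q_2 = (1/4)·p_1·q_1. Substituting into the budget gives p_1·q_1·(1 + (1/4)) = I.
Demand: q_1*(p_1,p_2,I) = 0.8·I/p_1 and q_2* = 0.2·I/p_2.
At p_1=5, p_2=5, I=176: q_2* = 0.2·176/5 = 7.04.
At I' = 264: q_2* = 10.56. Change: 10.56 − 7.04 = 3.52.

Δq_2* = 3.52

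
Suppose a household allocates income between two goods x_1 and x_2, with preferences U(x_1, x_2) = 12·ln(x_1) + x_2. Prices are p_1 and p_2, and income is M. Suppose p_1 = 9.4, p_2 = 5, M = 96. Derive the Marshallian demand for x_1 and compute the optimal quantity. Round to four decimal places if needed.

Set MRS = p_1/p_2: (12/x_1)/1 = p_1/p_2.
So x_1*(p_1,p_2) = 12·p_2/p_1, independent of income; and x_2* = (M − 12·p_2)/p_2.
At the given prices: x_1* = 12·5/9.4 = 6.383.

x_1* = 6.383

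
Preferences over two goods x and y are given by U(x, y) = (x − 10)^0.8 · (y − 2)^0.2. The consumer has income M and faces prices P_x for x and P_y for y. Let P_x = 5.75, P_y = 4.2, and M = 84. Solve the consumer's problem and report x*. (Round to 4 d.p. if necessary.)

x* = 12.5183

Let x' = x−10, y' = y−2. MRS = 4·y'/x' = P_x/P_y.
Substituting into the budget: x* = 10 + 0.8·(M − 10·P_x − 2·P_y)/P_x, and y* = 2 + 0.2·(…)/P_y.
Discretionary income = 84 − 10·5.75 − 2·4.2 = 18.1; x* = 10 + 0.8·18.1/5.75 = 12.5183.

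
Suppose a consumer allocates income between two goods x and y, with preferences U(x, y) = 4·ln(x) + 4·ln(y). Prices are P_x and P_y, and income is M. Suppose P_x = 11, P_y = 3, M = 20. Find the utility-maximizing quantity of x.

x* = 0.9091

MU_x/MU_y = (4·y)/(4·x); tangency sets this equal to P_x/P_y.
Rearranging, P_y·y = P_x·x. Substituting into the budget gives P_x·x·(1 + 1) = M.
Demand: x*(P_x,P_y,M) = 0.5·M/P_x and y* = 0.5·M/P_y.
At P_x=11, P_y=3, M=20: x* = 0.5·20/11 = 0.9091.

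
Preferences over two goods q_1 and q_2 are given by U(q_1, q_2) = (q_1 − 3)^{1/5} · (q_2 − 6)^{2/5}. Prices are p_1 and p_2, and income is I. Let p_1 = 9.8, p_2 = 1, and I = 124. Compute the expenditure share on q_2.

share on q_2 = 0.5247

This is Cobb-Douglas in (q_1−3, q_2−6): tangency gives 0.2·p_2·(q_2−6) = 0.4·p_1·(q_1−3).
After buying the subsistence bundle (3, 6), a share 1/3 of the remaining income goes to q_1: q_1* = 3 + 1/3·(I − 3p_1 − 6p_2)/p_1.
Discretionary income = 124 − 3·9.8 − 6·1 = 88.6; q_1* = 3 + 1/3·88.6/9.8 = 6.0136; q_2* = 6 + 2/3·88.6/1 = 65.0667.
Expenditure on q_2: 1·65.0667 = 65.0667; share = 0.5247.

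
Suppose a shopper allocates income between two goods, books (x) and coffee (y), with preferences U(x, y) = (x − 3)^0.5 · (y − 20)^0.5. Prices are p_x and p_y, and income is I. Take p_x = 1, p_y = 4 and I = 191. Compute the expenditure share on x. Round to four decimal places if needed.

share on x = 0.2984

This is Cobb-Douglas in (x−3, y−20): tangency gives 0.5·p_y·(y−20) = 0.5·p_x·(x−3).
Substituting into the budget: x* = 3 + 0.5·(I − 3·p_x − 20·p_y)/p_x, and y* = 20 + 0.5·(…)/p_y.
Discretionary income = 191 − 3·1 − 20·4 = 108; x* = 3 + 0.5·108/1 = 57; y* = 20 + 0.5·108/4 = 33.5.
Expenditure on x: 1·57 = 57; share = 0.2984.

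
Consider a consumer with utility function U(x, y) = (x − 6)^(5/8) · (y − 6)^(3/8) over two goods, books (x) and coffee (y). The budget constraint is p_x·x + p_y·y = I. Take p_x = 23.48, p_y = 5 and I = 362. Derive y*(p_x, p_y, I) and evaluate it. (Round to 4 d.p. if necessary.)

y* = 20.334

MRS = (5/3)·(y−6)/(x−6). Tangency with p_x/p_y gives y−6 = (3/5)·(p_x/p_y)·(x−6).
Substituting into the budget: x* = 6 + 0.625·(I − 6·p_x − 6·p_y)/p_x, and y* = 6 + 0.375·(…)/p_y.
Discretionary income = 362 − 6·23.48 − 6·5 = 191.12; y* = 6 + 0.375·191.12/5 = 20.334.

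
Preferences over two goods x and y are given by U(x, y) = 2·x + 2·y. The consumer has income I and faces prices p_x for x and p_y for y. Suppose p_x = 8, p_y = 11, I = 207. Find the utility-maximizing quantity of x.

x* = 25.875

Linear utility — the consumer picks whichever good has higher MU/price: 2/8 = 0.25 vs 2/11 = 0.1818.
x gives more utility per dollar, so spend all income on x: x* = I/p_x, y* = 0.
Numerically: x* = 25.875, y* = 0.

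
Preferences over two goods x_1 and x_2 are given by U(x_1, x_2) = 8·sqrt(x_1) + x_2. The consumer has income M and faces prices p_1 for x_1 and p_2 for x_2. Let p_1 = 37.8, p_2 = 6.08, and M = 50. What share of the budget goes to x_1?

Solve: √x_1 = 4·p_2/p_1, so x_1*(p_1,p_2) = (4·p_2/p_1)², and x_2* = (M − p_1·x_1*)/p_2.
Plugging in: x_1* = (4·6.08/37.8)² = 0.4139, x_2* = 5.6501.
Expenditure on x_1: 37.8·0.4139 = 15.6472; share = 0.3129.

share on x_1 = 0.3129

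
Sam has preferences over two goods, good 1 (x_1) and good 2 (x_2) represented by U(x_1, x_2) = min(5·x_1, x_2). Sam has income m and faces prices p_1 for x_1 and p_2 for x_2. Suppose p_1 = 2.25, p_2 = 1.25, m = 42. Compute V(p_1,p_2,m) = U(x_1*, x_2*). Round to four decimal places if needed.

With perfect complements, no substitution: consume in ratio x_1:x_2 = 1:5.
Budget: p_1·x_1 + p_2·5·x_1 = m, so (p_1 + 5·p_2)·x_1 = m.
Demand: x_1*(p_1,p_2,m) = m/(p_1 + 5·p_2), x_2* = 5·m/(p_1 + 5·p_2).
Here 2.25 + 5·1.25 = 8.5, giving x_1* = 4.9412 and x_2* = 24.7059.
Utility at the optimum: U(4.9412, 24.7059) = 24.7059.

V = 24.7059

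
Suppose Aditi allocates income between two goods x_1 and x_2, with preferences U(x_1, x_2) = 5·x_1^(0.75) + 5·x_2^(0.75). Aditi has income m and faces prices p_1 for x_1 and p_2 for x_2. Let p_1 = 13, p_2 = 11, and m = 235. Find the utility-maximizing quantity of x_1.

MRS = MU_x_1/MU_x_2 = (x_2/x_1)^(0.25). Set equal to p_1/p_2.
Solve for the ratio: x_2/x_1 = [p_1/p_2]^(4).
With the ratio pinned down, the budget gives x_1* = m/(p_1 + p_2·(x_2/x_1)) and x_2* = (x_2/x_1)·x_1*.
Numerically x_2/x_1 = 1.950755, so x_1* = 235/(13 + 11·1.950755) = 6.8198.

x_1* = 6.8198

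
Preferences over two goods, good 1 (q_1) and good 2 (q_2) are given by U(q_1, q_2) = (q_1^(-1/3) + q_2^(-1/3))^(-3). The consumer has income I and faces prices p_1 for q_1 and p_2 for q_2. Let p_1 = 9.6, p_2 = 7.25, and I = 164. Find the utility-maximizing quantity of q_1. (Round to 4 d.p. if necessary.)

q_1* = 8.8413

MU_q_1 ∝ q_1^(-4/3), MU_q_2 ∝ q_2^(-4/3), so MRS = (q_2/q_1)^(4/3) = p_1/p_2.
Hence q_2/q_1 = (p_1/p_2)^(1/(4/3)), i.e. raised to the 0.75 power.
With the ratio pinned down, the budget gives q_1* = I/(p_1 + p_2·(q_2/q_1)) and q_2* = (q_2/q_1)·q_1*.
Numerically q_2/q_1 = 1.234383, so q_1* = 164/(9.6 + 7.25·1.234383) = 8.8413.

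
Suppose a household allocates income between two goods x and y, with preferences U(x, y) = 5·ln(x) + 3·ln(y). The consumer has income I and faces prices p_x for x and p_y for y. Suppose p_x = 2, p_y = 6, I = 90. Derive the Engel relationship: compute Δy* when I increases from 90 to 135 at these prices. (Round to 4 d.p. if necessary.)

At p_x=2, p_y=6, I=90: y* = 0.375·90/6 = 5.625.
At I' = 135: y* = 8.4375. Change: 8.4375 − 5.625 = 2.8125.

Δy* = 2.8125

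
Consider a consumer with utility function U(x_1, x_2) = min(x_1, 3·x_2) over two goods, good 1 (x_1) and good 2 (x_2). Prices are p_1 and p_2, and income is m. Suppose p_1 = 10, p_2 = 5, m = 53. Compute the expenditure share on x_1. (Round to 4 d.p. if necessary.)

Leontief preferences: the optimum is at the kink where x_1/3 = x_2/1, i.e. x_2 = (1/3)·x_1.
Budget: p_1·x_1 + p_2·(1/3)·x_1 = m, so (3·p_1 + p_2)·x_1 = 3·m.
Demand: x_1*(p_1,p_2,m) = 3·m/(3·p_1 + p_2), x_2* = m/(3·p_1 + p_2).
Here 3·10 + 5 = 35, giving x_1* = 4.5429 and x_2* = 1.5143.
Expenditure on x_1: 10·4.5429 = 45.4286; share = 0.8571.

share on x_1 = 0.8571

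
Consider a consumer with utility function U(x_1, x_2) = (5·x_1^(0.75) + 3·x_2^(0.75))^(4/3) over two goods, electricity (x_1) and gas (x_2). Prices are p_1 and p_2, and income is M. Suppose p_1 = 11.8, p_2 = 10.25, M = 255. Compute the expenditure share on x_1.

From the CES first-order condition, (5/3)·(x_2/x_1)^(0.25) = p_1/p_2.
Solve for the ratio: x_2/x_1 = [(3/5)·p_1/p_2]^(4).
With the ratio pinned down, the budget gives x_1* = M/(p_1 + p_2·(x_2/x_1)) and x_2* = (x_2/x_1)·x_1*.
Numerically x_2/x_1 = 0.227634, so x_1* = 255/(11.8 + 10.25·0.227634) = 18.0426 and x_2* = 0.227634·18.0426 = 4.1071.
Expenditure on x_1: 11.8·18.0426 = 212.9022; share = 0.8349.

share on x_1 = 0.8349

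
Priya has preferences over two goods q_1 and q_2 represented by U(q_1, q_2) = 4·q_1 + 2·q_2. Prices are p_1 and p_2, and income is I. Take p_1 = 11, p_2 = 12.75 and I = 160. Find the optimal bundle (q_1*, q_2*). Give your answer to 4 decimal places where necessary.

q_1* = 14.5455, q_2* = 0

Linear utility — the consumer picks whichever good has higher MU/price: 4/11 = 0.3636 vs 2/12.75 = 0.1569.
q_1 gives more utility per dollar, so spend all income on q_1: q_1* = I/p_1, q_2* = 0.
Numerically: q_1* = 14.5455, q_2* = 0.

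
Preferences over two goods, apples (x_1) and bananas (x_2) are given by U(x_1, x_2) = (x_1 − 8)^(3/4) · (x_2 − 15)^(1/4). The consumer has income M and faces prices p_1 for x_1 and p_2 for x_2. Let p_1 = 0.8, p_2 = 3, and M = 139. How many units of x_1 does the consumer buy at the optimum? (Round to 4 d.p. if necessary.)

This is Cobb-Douglas in (x_1−8, x_2−15): tangency gives 0.75·p_2·(x_2−15) = 0.25·p_1·(x_1−8).
Substituting into the budget: x_1* = 8 + 0.75·(M − 8·p_1 − 15·p_2)/p_1, and x_2* = 15 + 0.25·(…)/p_2.
Discretionary income = 139 − 8·0.8 − 15·3 = 87.6; x_1* = 8 + 0.75·87.6/0.8 = 90.125.

x_1* = 90.125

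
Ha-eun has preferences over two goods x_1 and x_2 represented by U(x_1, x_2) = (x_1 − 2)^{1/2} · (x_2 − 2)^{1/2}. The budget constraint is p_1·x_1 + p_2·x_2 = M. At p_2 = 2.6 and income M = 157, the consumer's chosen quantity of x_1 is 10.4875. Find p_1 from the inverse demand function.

p_1 = 8

MRS = (x_2−2)/(x_1−2). Tangency with p_1/p_2 gives x_2−2 = (p_1/p_2)·(x_1−2).
Substituting into the budget: x_1* = 2 + 0.5·(M − 2·p_1 − 2·p_2)/p_1, and x_2* = 2 + 0.5·(…)/p_2.
Set x_1* = 10.4875 in the demand function and solve for p_1: p_1 = 8.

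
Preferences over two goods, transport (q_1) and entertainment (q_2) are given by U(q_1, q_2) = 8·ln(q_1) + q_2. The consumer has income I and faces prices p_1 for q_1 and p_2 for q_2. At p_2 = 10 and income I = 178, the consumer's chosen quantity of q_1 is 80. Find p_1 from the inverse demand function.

MU_q_1 = 8/q_1, MU_q_2 = 1. Tangency: 8/q_1 = p_1/p_2.
So q_1*(p_1,p_2) = 8·p_2/p_1, independent of income; and q_2* = (I − 8·p_2)/p_2.
Set q_1* = 80 in the demand function and solve for p_1: p_1 = 1.

p_1 = 1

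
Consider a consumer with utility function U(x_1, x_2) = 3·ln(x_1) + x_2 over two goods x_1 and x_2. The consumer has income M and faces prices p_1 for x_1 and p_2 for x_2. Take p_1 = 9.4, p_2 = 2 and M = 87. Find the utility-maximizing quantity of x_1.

MU_x_1 = 3/x_1, MU_x_2 = 1. Tangency: 3/x_1 = p_1/p_2.
So x_1*(p_1,p_2) = 3·p_2/p_1, independent of income; and x_2* = (M − 3·p_2)/p_2.
At the given prices: x_1* = 3·2/9.4 = 0.6383.

x_1* = 0.6383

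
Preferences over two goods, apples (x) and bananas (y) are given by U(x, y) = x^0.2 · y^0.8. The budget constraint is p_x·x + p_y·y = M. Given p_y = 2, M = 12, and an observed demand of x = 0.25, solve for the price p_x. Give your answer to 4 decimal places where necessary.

The MRS is (1/4)·y/x. Set MRS = p_x/p_y.
Rearranging, p_y·y = 4·p_x·x. Substituting into the budget gives p_x·x·(1 + 4) = M.
Demand: x*(p_x,p_y,M) = 0.2·M/p_x and y* = 0.8·M/p_y.
Set x* = 0.25 in the demand function and solve for p_x: p_x = 9.6.

p_x = 9.6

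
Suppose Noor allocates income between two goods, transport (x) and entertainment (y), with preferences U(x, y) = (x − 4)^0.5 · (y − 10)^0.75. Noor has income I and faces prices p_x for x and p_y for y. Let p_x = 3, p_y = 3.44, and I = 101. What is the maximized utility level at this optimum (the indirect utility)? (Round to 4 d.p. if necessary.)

V = 14.627

Discretionary income = 101 − 4·3 − 10·3.44 = 54.6; x* = 4 + 0.4·54.6/3 = 11.28; y* = 10 + 0.6·54.6/3.44 = 19.5233.
Utility at the optimum: U(11.28, 19.5233) = 14.627.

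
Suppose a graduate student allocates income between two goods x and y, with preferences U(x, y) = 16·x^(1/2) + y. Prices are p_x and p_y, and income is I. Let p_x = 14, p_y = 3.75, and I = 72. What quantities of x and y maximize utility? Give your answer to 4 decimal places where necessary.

Utility is quasi-linear in y; the FOC for x is 8/√x = p_x/p_y.
Solve: √x = 8·p_y/p_x, so x*(p_x,p_y) = (8·p_y/p_x)², and y* = (I − p_x·x*)/p_y.
Plugging in: x* = (8·3.75/14)² = 4.5918, y* = 2.0571.

x* = 4.5918, y* = 2.0571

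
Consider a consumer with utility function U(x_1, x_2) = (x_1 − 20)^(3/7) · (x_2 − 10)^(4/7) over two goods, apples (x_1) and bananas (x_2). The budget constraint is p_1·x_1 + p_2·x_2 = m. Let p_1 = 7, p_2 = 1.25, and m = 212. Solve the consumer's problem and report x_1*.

Discretionary income = 212 − 20·7 − 10·1.25 = 59.5; x_1* = 20 + 3/7·59.5/7 = 23.6429.

x_1* = 23.6429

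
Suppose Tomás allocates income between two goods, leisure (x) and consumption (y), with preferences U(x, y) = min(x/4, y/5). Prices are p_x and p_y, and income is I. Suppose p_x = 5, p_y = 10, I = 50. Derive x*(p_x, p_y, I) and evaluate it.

x* = 2.8571

With perfect complements, no substitution: consume in ratio x:y = 4:5.
Budget: p_x·x + p_y·(5/4)·x = I, so (4·p_x + 5·p_y)·x = 4·I.
Demand: x*(p_x,p_y,I) = 4·I/(4·p_x + 5·p_y), y* = 5·I/(4·p_x + 5·p_y).
Here 4·5 + 5·10 = 70, giving x* = 2.8571.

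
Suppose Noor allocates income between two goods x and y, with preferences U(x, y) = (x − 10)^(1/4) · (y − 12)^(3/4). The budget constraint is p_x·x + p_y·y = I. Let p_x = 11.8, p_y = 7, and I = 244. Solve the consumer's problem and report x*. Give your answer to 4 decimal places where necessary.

x* = 10.8898

Substituting into the budget: x* = 10 + 0.25·(I − 10·p_x − 12·p_y)/p_x, and y* = 12 + 0.75·(…)/p_y.
Discretionary income = 244 − 10·11.8 − 12·7 = 42; x* = 10 + 0.25·42/11.8 = 10.8898.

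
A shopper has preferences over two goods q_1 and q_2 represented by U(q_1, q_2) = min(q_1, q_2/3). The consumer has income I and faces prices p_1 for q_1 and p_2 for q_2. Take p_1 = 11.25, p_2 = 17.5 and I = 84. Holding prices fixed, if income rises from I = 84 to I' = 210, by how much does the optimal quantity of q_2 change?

Leontief preferences: the optimum is at the kink where q_1/1 = q_2/3, i.e. q_2 = 3·q_1.
Budget: p_1·q_1 + p_2·3·q_1 = I, so (p_1 + 3·p_2)·q_1 = I.
Demand: q_1*(p_1,p_2,I) = I/(p_1 + 3·p_2), q_2* = 3·I/(p_1 + 3·p_2).
Here 11.25 + 3·17.5 = 63.75, giving q_2* = 3.9529.
At I' = 210: q_2* = 9.8824. Change: 9.8824 − 3.9529 = 5.9294.

Δq_2* = 5.9294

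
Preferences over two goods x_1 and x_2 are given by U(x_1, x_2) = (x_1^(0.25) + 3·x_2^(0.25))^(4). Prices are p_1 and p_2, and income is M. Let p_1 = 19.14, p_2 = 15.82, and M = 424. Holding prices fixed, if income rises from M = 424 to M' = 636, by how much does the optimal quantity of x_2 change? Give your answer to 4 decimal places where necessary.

MU_x_1 ∝ x_1^(-0.75), MU_x_2 ∝ 3·x_2^(-0.75), so MRS = (1/3)·(x_2/x_1)^(0.75) = p_1/p_2.
Hence x_2/x_1 = (3·p_1/p_2)^(1/(0.75)), i.e. raised to the 4/3 power.
With the ratio pinned down, the budget gives x_1* = M/(p_1 + p_2·(x_2/x_1)) and x_2* = (x_2/x_1)·x_1*.
Numerically x_2/x_1 = 5.577963, so x_1* = 424/(19.14 + 15.82·5.577963) = 3.9485 and x_2* = 5.577963·3.9485 = 22.0244.
At M' = 636: x_2* = 33.0366. Change: 33.0366 − 22.0244 = 11.0122.

Δx_2* = 11.0122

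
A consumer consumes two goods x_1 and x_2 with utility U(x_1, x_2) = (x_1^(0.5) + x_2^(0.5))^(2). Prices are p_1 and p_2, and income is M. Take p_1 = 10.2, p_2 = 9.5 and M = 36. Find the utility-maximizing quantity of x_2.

From the CES first-order condition, (x_2/x_1)^(0.5) = p_1/p_2.
Solve for the ratio: x_2/x_1 = [p_1/p_2]^(2).
With the ratio pinned down, the budget gives x_1* = M/(p_1 + p_2·(x_2/x_1)) and x_2* = (x_2/x_1)·x_1*.
Numerically x_2/x_1 = 1.152798, so x_1* = 36/(10.2 + 9.5·1.152798) = 1.702 and x_2* = 1.152798·1.702 = 1.9621.

x_2* = 1.9621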